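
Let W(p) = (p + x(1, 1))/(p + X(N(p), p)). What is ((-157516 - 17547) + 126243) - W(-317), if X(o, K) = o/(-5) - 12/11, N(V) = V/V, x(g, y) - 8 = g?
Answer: -427329930/8753 ≈ -48821.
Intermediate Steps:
x(g, y) = 8 + g
N(V) = 1
X(o, K) = -12/11 - o/5 (X(o, K) = o*(-⅕) - 12*1/11 = -o/5 - 12/11 = -12/11 - o/5)
W(p) = (9 + p)/(-71/55 + p) (W(p) = (p + (8 + 1))/(p + (-12/11 - ⅕*1)) = (p + 9)/(p + (-12/11 - ⅕)) = (9 + p)/(p - 71/55) = (9 + p)/(-71/55 + p))
((-157516 - 17547) + 126243) - W(-317) = ((-157516 - 17547) + 126243) - 55*(9 - 317)/(-71 + 55*(-317)) = (-175063 + 126243) - 55*(-308)/(-71 - 17435) = -48820 - 55*(-308)/(-17506) = -48820 - 55*(-1)*(-308)/17506 = -48820 - 1*8470/8753 = -48820 - 8470/8753 = -427329930/8753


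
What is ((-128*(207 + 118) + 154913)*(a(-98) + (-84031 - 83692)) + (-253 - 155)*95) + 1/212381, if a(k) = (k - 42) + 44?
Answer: -4038661117777766/212381 ≈ -1.9016e+10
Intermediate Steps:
a(k) = 2 + k (a(k) = (-42 + k) + 44 = 2 + k)
((-128*(207 + 118) + 154913)*(a(-98) + (-84031 - 83692)) + (-253 - 155)*95) + 1/212381 = ((-128*(207 + 118) + 154913)*((2 - 98) + (-84031 - 83692)) + (-253 - 155)*95) + 1/212381 = ((-128*325 + 154913)*(-96 - 167723) - 408*95) + 1/212381 = ((-41600 + 154913)*(-167819) - 38760) + 1/212381 = (113313*(-167819) - 38760) + 1/212381 = (-19016074347 - 38760) + 1/212381 = -19016113107 + 1/212381 = -4038661117777766/212381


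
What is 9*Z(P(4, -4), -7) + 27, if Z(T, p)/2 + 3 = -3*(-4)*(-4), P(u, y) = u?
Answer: -891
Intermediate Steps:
Z(T, p) = -102 (Z(T, p) = -6 + 2*(-3*(-4)*(-4)) = -6 + 2*(12*(-4)) = -6 + 2*(-48) = -6 - 96 = -102)
9*Z(P(4, -4), -7) + 27 = 9*(-102) + 27 = -918 + 27 = -891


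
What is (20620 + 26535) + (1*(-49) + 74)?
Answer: 47180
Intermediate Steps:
(20620 + 26535) + (1*(-49) + 74) = 47155 + (-49 + 74) = 47155 + 25 = 47180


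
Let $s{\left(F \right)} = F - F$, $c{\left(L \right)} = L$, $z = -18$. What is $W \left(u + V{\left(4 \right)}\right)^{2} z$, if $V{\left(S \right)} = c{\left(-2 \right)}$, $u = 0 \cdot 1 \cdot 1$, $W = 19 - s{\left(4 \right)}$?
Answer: $-1368$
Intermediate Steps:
$s{\left(F \right)} = 0$
$W = 19$ ($W = 19 - 0 = 19 + 0 = 19$)
$u = 0$ ($u = 0 \cdot 1 = 0$)
$V{\left(S \right)} = -2$
$W \left(u + V{\left(4 \right)}\right)^{2} z = 19 \left(0 - 2\right)^{2} \left(-18\right) = 19 \left(-2\right)^{2} \left(-18\right) = 19 \cdot 4 \left(-18\right) = 76 \left(-18\right) = -1368$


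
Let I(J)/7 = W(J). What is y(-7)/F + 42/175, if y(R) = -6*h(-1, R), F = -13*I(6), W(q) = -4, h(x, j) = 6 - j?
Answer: 9/350 ≈ 0.025714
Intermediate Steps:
I(J) = -28 (I(J) = 7*(-4) = -28)
F = 364 (F = -13*(-28) = 364)
y(R) = -36 + 6*R (y(R) = -6*(6 - R) = -36 + 6*R)
y(-7)/F + 42/175 = (-36 + 6*(-7))/364 + 42/175 = (-36 - 42)*(1/364) + 42*(1/175) = -78*1/364 + 6/25 = -3/14 + 6/25 = 9/350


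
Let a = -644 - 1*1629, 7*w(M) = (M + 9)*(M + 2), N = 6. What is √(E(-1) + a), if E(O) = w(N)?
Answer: I*√110537/7 ≈ 47.496*I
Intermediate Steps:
w(M) = (2 + M)*(9 + M)/7 (w(M) = ((M + 9)*(M + 2))/7 = ((9 + M)*(2 + M))/7 = ((2 + M)*(9 + M))/7 = (2 + M)*(9 + M)/7)
E(O) = 120/7 (E(O) = 18/7 + (⅐)*6² + (11/7)*6 = 18/7 + (⅐)*36 + 66/7 = 18/7 + 36/7 + 66/7 = 120/7)
a = -2273 (a = -644 - 1629 = -2273)
√(E(-1) + a) = √(120/7 - 2273) = √(-15791/7) = I*√110537/7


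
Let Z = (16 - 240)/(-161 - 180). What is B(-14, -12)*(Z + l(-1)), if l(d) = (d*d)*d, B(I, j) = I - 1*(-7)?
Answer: 819/341 ≈ 2.4018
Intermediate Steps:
Z = 224/341 (Z = -224/(-341) = -224*(-1/341) = 224/341 ≈ 0.65689)
B(I, j) = 7 + I (B(I, j) = I + 7 = 7 + I)
l(d) = d**3 (l(d) = d**2*d = d**3)
B(-14, -12)*(Z + l(-1)) = (7 - 14)*(224/341 + (-1)**3) = -7*(224/341 - 1) = -7*(-117/341) = 819/341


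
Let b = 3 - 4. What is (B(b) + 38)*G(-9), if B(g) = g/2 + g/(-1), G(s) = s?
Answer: -693/2 ≈ -346.50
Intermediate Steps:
b = -1
B(g) = -g/2 (B(g) = g*(1/2) + g*(-1) = g/2 - g = -g/2)
(B(b) + 38)*G(-9) = (-1/2*(-1) + 38)*(-9) = (1/2 + 38)*(-9) = (77/2)*(-9) = -693/2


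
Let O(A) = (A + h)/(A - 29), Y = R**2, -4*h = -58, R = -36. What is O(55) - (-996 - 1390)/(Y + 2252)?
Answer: 154311/46124 ≈ 3.3456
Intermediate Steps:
h = 29/2 (h = -1/4*(-58) = 29/2 ≈ 14.500)
Y = 1296 (Y = (-36)**2 = 1296)
O(A) = (29/2 + A)/(-29 + A) (O(A) = (A + 29/2)/(A - 29) = (29/2 + A)/(-29 + A))
O(55) - (-996 - 1390)/(Y + 2252) = (29/2 + 55)/(-29 + 55) - (-996 - 1390)/(1296 + 2252) = (139/2)/26 - (-2386)/3548 = (1/26)*(139/2) - (-2386)/3548 = 139/52 - 1*(-1193/1774) = 139/52 + 1193/1774 = 154311/46124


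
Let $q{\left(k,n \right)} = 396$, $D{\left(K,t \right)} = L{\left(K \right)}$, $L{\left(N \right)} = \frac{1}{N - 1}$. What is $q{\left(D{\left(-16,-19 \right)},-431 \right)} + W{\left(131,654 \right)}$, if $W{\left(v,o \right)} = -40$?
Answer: $356$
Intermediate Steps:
$L{\left(N \right)} = \frac{1}{-1 + N}$
$D{\left(K,t \right)} = \frac{1}{-1 + K}$
$q{\left(D{\left(-16,-19 \right)},-431 \right)} + W{\left(131,654 \right)} = 396 - 40 = 356$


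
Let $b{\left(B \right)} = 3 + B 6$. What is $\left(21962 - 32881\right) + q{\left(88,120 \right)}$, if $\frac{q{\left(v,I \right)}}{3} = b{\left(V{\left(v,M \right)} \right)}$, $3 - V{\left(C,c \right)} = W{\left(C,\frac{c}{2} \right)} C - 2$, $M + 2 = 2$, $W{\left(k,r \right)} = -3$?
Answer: $-6068$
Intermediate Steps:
$M = 0$ ($M = -2 + 2 = 0$)
$V{\left(C,c \right)} = 5 + 3 C$ ($V{\left(C,c \right)} = 3 - \left(- 3 C - 2\right) = 3 - \left(-2 - 3 C\right) = 3 + \left(2 + 3 C\right) = 5 + 3 C$)
$b{\left(B \right)} = 3 + 6 B$
$q{\left(v,I \right)} = 99 + 54 v$ ($q{\left(v,I \right)} = 3 \left(3 + 6 \left(5 + 3 v\right)\right) = 3 \left(3 + \left(30 + 18 v\right)\right) = 3 \left(33 + 18 v\right) = 99 + 54 v$)
$\left(21962 - 32881\right) + q{\left(88,120 \right)} = \left(21962 - 32881\right) + \left(99 + 54 \cdot 88\right) = -10919 + \left(99 + 4752\right) = -10919 + 4851 = -6068$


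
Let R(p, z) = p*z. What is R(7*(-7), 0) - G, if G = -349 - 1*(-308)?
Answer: 41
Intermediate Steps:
G = -41 (G = -349 + 308 = -41)
R(7*(-7), 0) - G = (7*(-7))*0 - 1*(-41) = -49*0 + 41 = 0 + 41 = 41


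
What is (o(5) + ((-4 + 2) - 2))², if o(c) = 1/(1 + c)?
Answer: 529/36 ≈ 14.694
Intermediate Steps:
(o(5) + ((-4 + 2) - 2))² = (1/(1 + 5) + ((-4 + 2) - 2))² = (1/6 + (-2 - 2))² = (⅙ - 4)² = (-23/6)² = 529/36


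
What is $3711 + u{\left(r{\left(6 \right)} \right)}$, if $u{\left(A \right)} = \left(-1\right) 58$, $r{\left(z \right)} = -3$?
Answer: $3653$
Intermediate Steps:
$u{\left(A \right)} = -58$
$3711 + u{\left(r{\left(6 \right)} \right)} = 3711 - 58 = 3653$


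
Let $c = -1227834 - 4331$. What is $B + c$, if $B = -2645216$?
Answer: $-3877381$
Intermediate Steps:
$c = -1232165$ ($c = -1227834 - 4331 = -1232165$)
$B + c = -2645216 - 1232165 = -3877381$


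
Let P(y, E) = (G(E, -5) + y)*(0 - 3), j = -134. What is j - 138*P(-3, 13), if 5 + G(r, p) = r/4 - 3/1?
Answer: -6685/2 ≈ -3342.5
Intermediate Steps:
G(r, p) = -8 + r/4 (G(r, p) = -5 + (r/4 - 3/1) = -5 + (r*(1/4) - 3*1) = -5 + (r/4 - 3) = -5 + (-3 + r/4) = -8 + r/4)
P(y, E) = 24 - 3*y - 3*E/4 (P(y, E) = ((-8 + E/4) + y)*(0 - 3) = (-8 + y + E/4)*(-3) = 24 - 3*y - 3*E/4)
j - 138*P(-3, 13) = -134 - 138*(24 - 3*(-3) - 3/4*13) = -134 - 138*(24 + 9 - 39/4) = -134 - 138*93/4 = -134 - 6417/2 = -6685/2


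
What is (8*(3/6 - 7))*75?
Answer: -3900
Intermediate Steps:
(8*(3/6 - 7))*75 = (8*(3*(⅙) - 7))*75 = (8*(½ - 7))*75 = (8*(-13/2))*75 = -52*75 = -3900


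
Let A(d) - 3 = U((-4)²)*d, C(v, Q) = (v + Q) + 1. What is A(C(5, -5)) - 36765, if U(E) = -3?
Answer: -36765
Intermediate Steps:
C(v, Q) = 1 + Q + v (C(v, Q) = (Q + v) + 1 = 1 + Q + v)
A(d) = 3 - 3*d
A(C(5, -5)) - 36765 = (3 - 3*(1 - 5 + 5)) - 36765 = (3 - 3*1) - 36765 = (3 - 3) - 36765 = 0 - 36765 = -36765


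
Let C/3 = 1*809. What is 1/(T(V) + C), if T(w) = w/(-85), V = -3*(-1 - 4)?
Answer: 17/41256 ≈ 0.00041206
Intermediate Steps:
V = 15 (V = -3*(-5) = 15)
T(w) = -w/85 (T(w) = w*(-1/85) = -w/85)
C = 2427 (C = 3*(1*809) = 3*809 = 2427)
1/(T(V) + C) = 1/(-1/85*15 + 2427) = 1/(-3/17 + 2427) = 1/(41256/17) = 17/41256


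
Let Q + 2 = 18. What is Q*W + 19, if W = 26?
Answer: 435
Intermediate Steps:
Q = 16 (Q = -2 + 18 = 16)
Q*W + 19 = 16*26 + 19 = 416 + 19 = 435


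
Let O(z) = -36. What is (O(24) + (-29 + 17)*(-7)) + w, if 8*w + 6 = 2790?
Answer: 396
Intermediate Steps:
w = 348 (w = -3/4 + (1/8)*2790 = -3/4 + 1395/4 = 348)
(O(24) + (-29 + 17)*(-7)) + w = (-36 + (-29 + 17)*(-7)) + 348 = (-36 - 12*(-7)) + 348 = (-36 + 84) + 348 = 48 + 348 = 396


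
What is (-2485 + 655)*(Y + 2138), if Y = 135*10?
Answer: -6383040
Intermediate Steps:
Y = 1350
(-2485 + 655)*(Y + 2138) = (-2485 + 655)*(1350 + 2138) = -1830*3488 = -6383040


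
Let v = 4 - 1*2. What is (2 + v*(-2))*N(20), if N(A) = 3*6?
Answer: -36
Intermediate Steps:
v = 2 (v = 4 - 2 = 2)
N(A) = 18
(2 + v*(-2))*N(20) = (2 + 2*(-2))*18 = (2 - 4)*18 = -2*18 = -36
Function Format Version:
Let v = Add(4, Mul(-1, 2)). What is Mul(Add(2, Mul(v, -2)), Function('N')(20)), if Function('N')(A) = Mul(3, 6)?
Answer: -36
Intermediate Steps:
v = 2 (v = Add(4, -2) = 2)
Function('N')(A) = 18
Mul(Add(2, Mul(v, -2)), Function('N')(20)) = Mul(Add(2, Mul(2, -2)), 18) = Mul(Add(2, -4), 18) = Mul(-2, 18) = -36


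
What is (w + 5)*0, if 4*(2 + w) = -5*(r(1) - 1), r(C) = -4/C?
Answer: 0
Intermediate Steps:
w = 17/4 (w = -2 + (-5*(-4/1 - 1))/4 = -2 + (-5*(-4*1 - 1))/4 = -2 + (-5*(-4 - 1))/4 = -2 + (-5*(-5))/4 = -2 + (¼)*25 = -2 + 25/4 = 17/4 ≈ 4.2500)
(w + 5)*0 = (17/4 + 5)*0 = (37/4)*0 = 0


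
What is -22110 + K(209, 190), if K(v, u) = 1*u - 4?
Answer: -21924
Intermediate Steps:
K(v, u) = -4 + u (K(v, u) = u - 4 = -4 + u)
-22110 + K(209, 190) = -22110 + (-4 + 190) = -22110 + 186 = -21924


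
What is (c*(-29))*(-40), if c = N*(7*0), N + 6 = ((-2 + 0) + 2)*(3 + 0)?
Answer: 0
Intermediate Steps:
N = -6 (N = -6 + ((-2 + 0) + 2)*(3 + 0) = -6 + (-2 + 2)*3 = -6 + 0*3 = -6 + 0 = -6)
c = 0 (c = -42*0 = -6*0 = 0)
(c*(-29))*(-40) = (0*(-29))*(-40) = 0*(-40) = 0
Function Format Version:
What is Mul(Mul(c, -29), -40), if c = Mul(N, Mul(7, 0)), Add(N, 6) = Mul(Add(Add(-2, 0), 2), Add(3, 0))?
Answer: 0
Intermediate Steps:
N = -6 (N = Add(-6, Mul(Add(Add(-2, 0), 2), Add(3, 0))) = Add(-6, Mul(Add(-2, 2), 3)) = Add(-6, Mul(0, 3)) = Add(-6, 0) = -6)
c = 0 (c = Mul(-6, Mul(7, 0)) = Mul(-6, 0) = 0)
Mul(Mul(c, -29), -40) = Mul(Mul(0, -29), -40) = Mul(0, -40) = 0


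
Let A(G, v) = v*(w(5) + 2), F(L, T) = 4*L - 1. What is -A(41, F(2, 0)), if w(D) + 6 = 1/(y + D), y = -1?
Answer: 105/4 ≈ 26.250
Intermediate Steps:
F(L, T) = -1 + 4*L
w(D) = -6 + 1/(-1 + D)
A(G, v) = -15*v/4 (A(G, v) = v*((7 - 6*5)/(-1 + 5) + 2) = v*((7 - 30)/4 + 2) = v*((¼)*(-23) + 2) = v*(-23/4 + 2) = v*(-15/4) = -15*v/4)
-A(41, F(2, 0)) = -(-15)*(-1 + 4*2)/4 = -(-15)*(-1 + 8)/4 = -(-15)*7/4 = -1*(-105/4) = 105/4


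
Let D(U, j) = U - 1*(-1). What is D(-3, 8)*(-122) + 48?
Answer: 292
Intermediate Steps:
D(U, j) = 1 + U (D(U, j) = U + 1 = 1 + U)
D(-3, 8)*(-122) + 48 = (1 - 3)*(-122) + 48 = -2*(-122) + 48 = 244 + 48 = 292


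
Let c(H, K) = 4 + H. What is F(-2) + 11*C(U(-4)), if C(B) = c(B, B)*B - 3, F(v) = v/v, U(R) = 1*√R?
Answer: -76 + 88*I ≈ -76.0 + 88.0*I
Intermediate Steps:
U(R) = √R
F(v) = 1
C(B) = -3 + B*(4 + B) (C(B) = (4 + B)*B - 3 = B*(4 + B) - 3 = -3 + B*(4 + B))
F(-2) + 11*C(U(-4)) = 1 + 11*(-3 + √(-4)*(4 + √(-4))) = 1 + 11*(-3 + (2*I)*(4 + 2*I)) = 1 + 11*(-3 + 2*I*(4 + 2*I)) = 1 + (-33 + 22*I*(4 + 2*I)) = -32 + 22*I*(4 + 2*I)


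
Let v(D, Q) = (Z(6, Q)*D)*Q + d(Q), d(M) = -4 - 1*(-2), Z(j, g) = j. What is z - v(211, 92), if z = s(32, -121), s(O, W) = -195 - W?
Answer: -116544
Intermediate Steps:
d(M) = -2 (d(M) = -4 + 2 = -2)
z = -74 (z = -195 - 1*(-121) = -195 + 121 = -74)
v(D, Q) = -2 + 6*D*Q (v(D, Q) = (6*D)*Q - 2 = 6*D*Q - 2 = -2 + 6*D*Q)
z - v(211, 92) = -74 - (-2 + 6*211*92) = -74 - (-2 + 116472) = -74 - 1*116470 = -74 - 116470 = -116544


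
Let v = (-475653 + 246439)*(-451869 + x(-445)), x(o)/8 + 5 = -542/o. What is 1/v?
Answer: 445/46093828067166 ≈ 9.6542e-12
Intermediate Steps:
x(o) = -40 - 4336/o (x(o) = -40 + 8*(-542/o) = -40 - 4336/o)
v = 46093828067166/445 (v = (-475653 + 246439)*(-451869 + (-40 - 4336/(-445))) = -229214*(-451869 + (-40 - 4336*(-1/445))) = -229214*(-451869 + (-40 + 4336/445)) = -229214*(-451869 - 13464/445) = -229214*(-201095169/445) = 46093828067166/445 ≈ 1.0358e+11)
1/v = 1/(46093828067166/445) = 445/46093828067166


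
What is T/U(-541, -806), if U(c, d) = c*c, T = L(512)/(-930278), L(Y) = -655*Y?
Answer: 167680/136137347659 ≈ 1.2317e-6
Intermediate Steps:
T = 167680/465139 (T = -655*512/(-930278) = -335360*(-1/930278) = 167680/465139 ≈ 0.36049)
U(c, d) = c**2
T/U(-541, -806) = 167680/(465139*((-541)**2)) = (167680/465139)/292681 = (167680/465139)*(1/292681) = 167680/136137347659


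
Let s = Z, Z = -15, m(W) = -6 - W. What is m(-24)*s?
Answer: -270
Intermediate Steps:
s = -15
m(-24)*s = (-6 - 1*(-24))*(-15) = (-6 + 24)*(-15) = 18*(-15) = -270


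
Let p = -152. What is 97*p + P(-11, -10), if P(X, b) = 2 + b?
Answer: -14752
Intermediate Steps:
97*p + P(-11, -10) = 97*(-152) + (2 - 10) = -14744 - 8 = -14752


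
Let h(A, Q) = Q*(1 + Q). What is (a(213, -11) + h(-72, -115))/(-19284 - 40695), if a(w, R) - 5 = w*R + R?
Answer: -3587/19993 ≈ -0.17941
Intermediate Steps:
a(w, R) = 5 + R + R*w (a(w, R) = 5 + (w*R + R) = 5 + (R*w + R) = 5 + (R + R*w) = 5 + R + R*w)
(a(213, -11) + h(-72, -115))/(-19284 - 40695) = ((5 - 11 - 11*213) - 115*(1 - 115))/(-19284 - 40695) = ((5 - 11 - 2343) - 115*(-114))/(-59979) = (-2349 + 13110)*(-1/59979) = 10761*(-1/59979) = -3587/19993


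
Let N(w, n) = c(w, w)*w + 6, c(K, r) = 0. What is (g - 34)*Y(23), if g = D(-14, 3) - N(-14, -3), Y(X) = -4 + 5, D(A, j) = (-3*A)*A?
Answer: -628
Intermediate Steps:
D(A, j) = -3*A²
Y(X) = 1
N(w, n) = 6 (N(w, n) = 0*w + 6 = 0 + 6 = 6)
g = -594 (g = -3*(-14)² - 1*6 = -3*196 - 6 = -588 - 6 = -594)
(g - 34)*Y(23) = (-594 - 34)*1 = -628*1 = -628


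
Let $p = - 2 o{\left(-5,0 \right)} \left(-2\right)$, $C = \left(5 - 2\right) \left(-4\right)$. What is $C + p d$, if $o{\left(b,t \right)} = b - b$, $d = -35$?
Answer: $-12$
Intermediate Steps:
$o{\left(b,t \right)} = 0$
$C = -12$ ($C = 3 \left(-4\right) = -12$)
$p = 0$ ($p = \left(-2\right) 0 \left(-2\right) = 0 \left(-2\right) = 0$)
$C + p d = -12 + 0 \left(-35\right) = -12 + 0 = -12$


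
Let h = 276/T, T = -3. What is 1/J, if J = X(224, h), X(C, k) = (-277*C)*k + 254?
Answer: 1/5708670 ≈ 1.7517e-7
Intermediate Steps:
h = -92 (h = 276/(-3) = 276*(-⅓) = -92)
X(C, k) = 254 - 277*C*k (X(C, k) = -277*C*k + 254 = 254 - 277*C*k)
J = 5708670 (J = 254 - 277*224*(-92) = 254 + 5708416 = 5708670)
1/J = 1/5708670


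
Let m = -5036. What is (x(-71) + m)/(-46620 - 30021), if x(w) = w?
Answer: 5107/76641 ≈ 0.066635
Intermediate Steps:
(x(-71) + m)/(-46620 - 30021) = (-71 - 5036)/(-46620 - 30021) = -5107/(-76641) = -5107*(-1/76641) = 5107/76641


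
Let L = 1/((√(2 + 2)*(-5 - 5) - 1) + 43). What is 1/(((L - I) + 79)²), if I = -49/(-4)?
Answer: 1936/8637721 ≈ 0.00022413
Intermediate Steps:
I = 49/4 (I = -49*(-¼) = 49/4 ≈ 12.250)
L = 1/22 (L = 1/((√4*(-10) - 1) + 43) = 1/((2*(-10) - 1) + 43) = 1/((-20 - 1) + 43) = 1/(-21 + 43) = 1/22 ≈ 0.045455)
1/(((L - I) + 79)²) = 1/(((1/22 - 1*49/4) + 79)²) = 1/(((1/22 - 49/4) + 79)²) = 1/((-537/44 + 79)²) = 1/((2939/44)²) = 1/(8637721/1936) = 1936/8637721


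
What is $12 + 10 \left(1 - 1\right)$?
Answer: $12$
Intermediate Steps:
$12 + 10 \left(1 - 1\right) = 12 + 10 \cdot 0 = 12 + 0 = 12$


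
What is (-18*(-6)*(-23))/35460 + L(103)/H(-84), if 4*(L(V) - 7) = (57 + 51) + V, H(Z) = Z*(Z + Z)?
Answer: -3659497/55601280 ≈ -0.065817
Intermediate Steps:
H(Z) = 2*Z² (H(Z) = Z*(2*Z) = 2*Z²)
L(V) = 34 + V/4 (L(V) = 7 + ((57 + 51) + V)/4 = 7 + (108 + V)/4 = 7 + (27 + V/4) = 34 + V/4)
(-18*(-6)*(-23))/35460 + L(103)/H(-84) = (-18*(-6)*(-23))/35460 + (34 + (¼)*103)/((2*(-84)²)) = (108*(-23))*(1/35460) + (34 + 103/4)/((2*7056)) = -2484*1/35460 + (239/4)/14112 = -69/985 + (239/4)*(1/14112) = -69/985 + 239/56448 = -3659497/55601280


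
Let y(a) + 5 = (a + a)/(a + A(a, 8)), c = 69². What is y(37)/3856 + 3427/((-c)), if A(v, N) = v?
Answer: -143843/199548 ≈ -0.72084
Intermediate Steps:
c = 4761
y(a) = -4 (y(a) = -5 + (a + a)/(a + a) = -5 + (2*a)/((2*a)) = -5 + (2*a)*(1/(2*a)) = -5 + 1 = -4)
y(37)/3856 + 3427/((-c)) = -4/3856 + 3427/((-1*4761)) = -4*1/3856 + 3427/(-4761) = -1/964 + 3427*(-1/4761) = -1/964 - 149/207 = -143843/199548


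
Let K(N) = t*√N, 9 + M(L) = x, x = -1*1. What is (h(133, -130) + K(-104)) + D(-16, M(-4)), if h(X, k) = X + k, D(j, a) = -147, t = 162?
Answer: -144 + 324*I*√26 ≈ -144.0 + 1652.1*I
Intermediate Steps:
x = -1
M(L) = -10 (M(L) = -9 - 1 = -10)
K(N) = 162*√N
(h(133, -130) + K(-104)) + D(-16, M(-4)) = ((133 - 130) + 162*√(-104)) - 147 = (3 + 162*(2*I*√26)) - 147 = (3 + 324*I*√26) - 147 = -144 + 324*I*√26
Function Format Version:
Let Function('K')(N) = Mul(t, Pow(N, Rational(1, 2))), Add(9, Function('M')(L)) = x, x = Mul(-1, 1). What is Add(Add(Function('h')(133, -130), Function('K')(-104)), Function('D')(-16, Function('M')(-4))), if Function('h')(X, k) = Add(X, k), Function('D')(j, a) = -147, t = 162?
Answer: Add(-144, Mul(324, I, Pow(26, Rational(1, 2)))) ≈ Add(-144.00, Mul(1652.1, I))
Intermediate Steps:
x = -1
Function('M')(L) = -10 (Function('M')(L) = Add(-9, -1) = -10)
Function('K')(N) = Mul(162, Pow(N, Rational(1, 2)))
Add(Add(Function('h')(133, -130), Function('K')(-104)), Function('D')(-16, Function('M')(-4))) = Add(Add(Add(133, -130), Mul(162, Pow(-104, Rational(1, 2)))), -147) = Add(Add(3, Mul(162, Mul(2, I, Pow(26, Rational(1, 2))))), -147) = Add(Add(3, Mul(324, I, Pow(26, Rational(1, 2)))), -147) = Add(-144, Mul(324, I, Pow(26, Rational(1, 2))))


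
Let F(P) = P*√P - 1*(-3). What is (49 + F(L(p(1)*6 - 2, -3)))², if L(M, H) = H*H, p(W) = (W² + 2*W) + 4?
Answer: 6241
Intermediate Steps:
p(W) = 4 + W² + 2*W
L(M, H) = H²
F(P) = 3 + P^(3/2) (F(P) = P^(3/2) + 3 = 3 + P^(3/2))
(49 + F(L(p(1)*6 - 2, -3)))² = (49 + (3 + ((-3)²)^(3/2)))² = (49 + (3 + 9^(3/2)))² = (49 + (3 + 27))² = (49 + 30)² = 79² = 6241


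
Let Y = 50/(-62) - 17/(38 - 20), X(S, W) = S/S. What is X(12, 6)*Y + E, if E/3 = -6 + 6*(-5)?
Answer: -61241/558 ≈ -109.75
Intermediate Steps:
E = -108 (E = 3*(-6 + 6*(-5)) = 3*(-6 - 30) = 3*(-36) = -108)
X(S, W) = 1
Y = -977/558 (Y = 50*(-1/62) - 17/18 = -25/31 - 17*1/18 = -25/31 - 17/18 = -977/558 ≈ -1.7509)
X(12, 6)*Y + E = 1*(-977/558) - 108 = -977/558 - 108 = -61241/558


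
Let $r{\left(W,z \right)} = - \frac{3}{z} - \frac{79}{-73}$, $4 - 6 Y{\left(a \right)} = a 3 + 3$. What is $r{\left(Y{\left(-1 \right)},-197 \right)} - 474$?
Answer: $- \frac{6800812}{14381} \approx -472.9$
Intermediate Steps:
$Y{\left(a \right)} = \frac{1}{6} - \frac{a}{2}$ ($Y{\left(a \right)} = \frac{2}{3} - \frac{a 3 + 3}{6} = \frac{2}{3} - \frac{3 a + 3}{6} = \frac{2}{3} - \frac{3 + 3 a}{6} = \frac{2}{3} - \left(\frac{1}{2} + \frac{a}{2}\right) = \frac{1}{6} - \frac{a}{2}$)
$r{\left(W,z \right)} = \frac{79}{73} - \frac{3}{z}$ ($r{\left(W,z \right)} = - \frac{3}{z} - - \frac{79}{73} = - \frac{3}{z} + \frac{79}{73} = \frac{79}{73} - \frac{3}{z}$)
$r{\left(Y{\left(-1 \right)},-197 \right)} - 474 = \left(\frac{79}{73} - \frac{3}{-197}\right) - 474 = \left(\frac{79}{73} - - \frac{3}{197}\right) - 474 = \left(\frac{79}{73} + \frac{3}{197}\right) - 474 = \frac{15782}{14381} - 474 = - \frac{6800812}{14381}$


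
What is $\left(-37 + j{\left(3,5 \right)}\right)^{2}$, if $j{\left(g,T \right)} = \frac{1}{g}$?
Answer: $\frac{12100}{9} \approx 1344.4$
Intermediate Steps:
$\left(-37 + j{\left(3,5 \right)}\right)^{2} = \left(-37 + \frac{1}{3}\right)^{2} = \left(- \frac{110}{3}\right)^{2} = \frac{12100}{9}$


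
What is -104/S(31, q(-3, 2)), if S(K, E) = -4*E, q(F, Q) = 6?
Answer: 13/3 ≈ 4.3333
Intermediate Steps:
-104/S(31, q(-3, 2)) = -104/((-4*6)) = -104/(-24) = -104*(-1/24) = 13/3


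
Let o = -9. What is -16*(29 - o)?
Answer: -608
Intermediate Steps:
-16*(29 - o) = -16*(29 - 1*(-9)) = -16*(29 + 9) = -16*38 = -608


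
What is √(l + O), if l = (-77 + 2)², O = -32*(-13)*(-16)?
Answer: I*√1031 ≈ 32.109*I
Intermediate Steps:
O = -6656 (O = 416*(-16) = -6656)
l = 5625 (l = (-75)² = 5625)
√(l + O) = √(5625 - 6656) = √(-1031) = I*√1031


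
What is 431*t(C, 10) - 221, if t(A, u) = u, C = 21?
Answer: 4089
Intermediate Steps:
431*t(C, 10) - 221 = 431*10 - 221 = 4310 - 221 = 4089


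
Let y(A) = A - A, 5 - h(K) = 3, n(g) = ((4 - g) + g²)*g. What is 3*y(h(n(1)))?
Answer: 0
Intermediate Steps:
n(g) = g*(4 + g² - g) (n(g) = (4 + g² - g)*g = g*(4 + g² - g))
h(K) = 2 (h(K) = 5 - 1*3 = 5 - 3 = 2)
y(A) = 0
3*y(h(n(1))) = 3*0 = 0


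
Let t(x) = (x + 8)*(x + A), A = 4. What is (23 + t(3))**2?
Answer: 10000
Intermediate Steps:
t(x) = (4 + x)*(8 + x) (t(x) = (x + 8)*(x + 4) = (8 + x)*(4 + x) = (4 + x)*(8 + x))
(23 + t(3))**2 = (23 + (32 + 3**2 + 12*3))**2 = (23 + (32 + 9 + 36))**2 = (23 + 77)**2 = 100**2 = 10000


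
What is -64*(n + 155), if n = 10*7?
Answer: -14400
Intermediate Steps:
n = 70
-64*(n + 155) = -64*(70 + 155) = -64*225 = -14400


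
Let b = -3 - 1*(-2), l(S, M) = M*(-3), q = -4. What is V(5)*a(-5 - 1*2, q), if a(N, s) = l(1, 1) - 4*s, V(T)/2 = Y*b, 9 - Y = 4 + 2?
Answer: -78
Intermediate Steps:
l(S, M) = -3*M
b = -1 (b = -3 + 2 = -1)
Y = 3 (Y = 9 - (4 + 2) = 9 - 1*6 = 9 - 6 = 3)
V(T) = -6 (V(T) = 2*(3*(-1)) = 2*(-3) = -6)
a(N, s) = -3 - 4*s (a(N, s) = -3*1 - 4*s = -3 - 4*s)
V(5)*a(-5 - 1*2, q) = -6*(-3 - 4*(-4)) = -6*(-3 + 16) = -6*13 = -78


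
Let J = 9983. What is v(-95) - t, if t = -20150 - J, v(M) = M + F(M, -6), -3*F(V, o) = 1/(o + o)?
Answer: 1081369/36 ≈ 30038.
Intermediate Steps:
F(V, o) = -1/(6*o) (F(V, o) = -1/(3*(o + o)) = -1/(2*o)/3 = -1/(6*o))
v(M) = 1/36 + M (v(M) = M - 1/6/(-6) = M - 1/6*(-1/6) = M + 1/36 = 1/36 + M)
t = -30133 (t = -20150 - 1*9983 = -20150 - 9983 = -30133)
v(-95) - t = (1/36 - 95) - 1*(-30133) = -3419/36 + 30133 = 1081369/36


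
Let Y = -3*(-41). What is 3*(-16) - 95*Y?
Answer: -11733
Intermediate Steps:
Y = 123
3*(-16) - 95*Y = 3*(-16) - 95*123 = -48 - 11685 = -11733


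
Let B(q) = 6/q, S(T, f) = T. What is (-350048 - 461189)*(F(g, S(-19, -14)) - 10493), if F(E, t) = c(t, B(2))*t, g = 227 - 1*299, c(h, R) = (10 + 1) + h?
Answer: 8389001817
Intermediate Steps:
c(h, R) = 11 + h
g = -72 (g = 227 - 299 = -72)
F(E, t) = t*(11 + t) (F(E, t) = (11 + t)*t = t*(11 + t))
(-350048 - 461189)*(F(g, S(-19, -14)) - 10493) = (-350048 - 461189)*(-19*(11 - 19) - 10493) = -811237*(-19*(-8) - 10493) = -811237*(152 - 10493) = -811237*(-10341) = 8389001817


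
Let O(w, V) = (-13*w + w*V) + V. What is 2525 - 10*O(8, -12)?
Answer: 4645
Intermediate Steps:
O(w, V) = V - 13*w + V*w (O(w, V) = (-13*w + V*w) + V = V - 13*w + V*w)
2525 - 10*O(8, -12) = 2525 - 10*(-12 - 13*8 - 12*8) = 2525 - 10*(-12 - 104 - 96) = 2525 - 10*(-212) = 2525 - 1*(-2120) = 2525 + 2120 = 4645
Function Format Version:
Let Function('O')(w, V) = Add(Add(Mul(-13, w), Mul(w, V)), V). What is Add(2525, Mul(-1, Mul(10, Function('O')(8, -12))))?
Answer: 4645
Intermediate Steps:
Function('O')(w, V) = Add(V, Mul(-13, w), Mul(V, w)) (Function('O')(w, V) = Add(Add(Mul(-13, w), Mul(V, w)), V) = Add(V, Mul(-13, w), Mul(V, w)))
Add(2525, Mul(-1, Mul(10, Function('O')(8, -12)))) = Add(2525, Mul(-1, Mul(10, Add(-12, Mul(-13, 8), Mul(-12, 8))))) = Add(2525, Mul(-1, Mul(10, Add(-12, -104, -96)))) = Add(2525, Mul(-1, Mul(10, -212))) = Add(2525, Mul(-1, -2120)) = Add(2525, 2120) = 4645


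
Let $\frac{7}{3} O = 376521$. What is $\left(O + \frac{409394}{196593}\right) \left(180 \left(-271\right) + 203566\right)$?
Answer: $\frac{34372869568086962}{1376151} \approx 2.4978 \cdot 10^{10}$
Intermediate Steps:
$O = \frac{1129563}{7}$ ($O = \frac{3}{7} \cdot 376521 = \frac{1129563}{7} \approx 1.6137 \cdot 10^{5}$)
$\left(O + \frac{409394}{196593}\right) \left(180 \left(-271\right) + 203566\right) = \left(\frac{1129563}{7} + \frac{409394}{196593}\right) \left(180 \left(-271\right) + 203566\right) = \left(\frac{1129563}{7} + 409394 \cdot \frac{1}{196593}\right) \left(-48780 + 203566\right) = \left(\frac{1129563}{7} + \frac{409394}{196593}\right) 154786 = \frac{222067044617}{1376151} \cdot 154786 = \frac{34372869568086962}{1376151}$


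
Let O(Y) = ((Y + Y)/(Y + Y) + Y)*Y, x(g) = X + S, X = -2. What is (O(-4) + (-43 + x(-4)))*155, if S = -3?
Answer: -5580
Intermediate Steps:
x(g) = -5 (x(g) = -2 - 3 = -5)
O(Y) = Y*(1 + Y) (O(Y) = ((2*Y)/((2*Y)) + Y)*Y = ((2*Y)*(1/(2*Y)) + Y)*Y = (1 + Y)*Y = Y*(1 + Y))
(O(-4) + (-43 + x(-4)))*155 = (-4*(1 - 4) + (-43 - 5))*155 = (-4*(-3) - 48)*155 = (12 - 48)*155 = -36*155 = -5580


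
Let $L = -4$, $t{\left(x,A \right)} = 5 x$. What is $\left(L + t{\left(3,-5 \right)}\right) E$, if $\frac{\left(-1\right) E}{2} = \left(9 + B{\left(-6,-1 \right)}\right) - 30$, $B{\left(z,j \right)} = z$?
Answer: $594$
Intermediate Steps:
$E = 54$ ($E = - 2 \left(\left(9 - 6\right) - 30\right) = - 2 \left(3 - 30\right) = \left(-2\right) \left(-27\right) = 54$)
$\left(L + t{\left(3,-5 \right)}\right) E = \left(-4 + 5 \cdot 3\right) 54 = \left(-4 + 15\right) 54 = 11 \cdot 54 = 594$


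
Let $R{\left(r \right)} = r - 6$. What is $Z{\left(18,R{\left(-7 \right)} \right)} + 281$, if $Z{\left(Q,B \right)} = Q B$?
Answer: $47$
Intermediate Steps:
$R{\left(r \right)} = -6 + r$ ($R{\left(r \right)} = r - 6 = -6 + r$)
$Z{\left(Q,B \right)} = B Q$
$Z{\left(18,R{\left(-7 \right)} \right)} + 281 = \left(-6 - 7\right) 18 + 281 = \left(-13\right) 18 + 281 = -234 + 281 = 47$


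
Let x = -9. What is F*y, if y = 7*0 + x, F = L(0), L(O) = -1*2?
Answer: 18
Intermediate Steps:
L(O) = -2
F = -2
y = -9 (y = 7*0 - 9 = 0 - 9 = -9)
F*y = -2*(-9) = 18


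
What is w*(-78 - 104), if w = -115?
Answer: 20930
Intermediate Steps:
w*(-78 - 104) = -115*(-78 - 104) = -115*(-182) = 20930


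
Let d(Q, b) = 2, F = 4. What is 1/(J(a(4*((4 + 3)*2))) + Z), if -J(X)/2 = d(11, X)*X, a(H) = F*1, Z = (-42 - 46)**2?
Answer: 1/7728 ≈ 0.00012940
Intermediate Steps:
Z = 7744 (Z = (-88)**2 = 7744)
a(H) = 4 (a(H) = 4*1 = 4)
J(X) = -4*X
1/(J(a(4*((4 + 3)*2))) + Z) = 1/(-4*4 + 7744) = 1/(-16 + 7744) = 1/7728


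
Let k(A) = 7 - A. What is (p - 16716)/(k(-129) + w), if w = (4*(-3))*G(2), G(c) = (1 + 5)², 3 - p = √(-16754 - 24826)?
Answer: 16713/296 + 3*I*√1155/148 ≈ 56.463 + 0.68889*I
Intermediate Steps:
p = 3 - 6*I*√1155 (p = 3 - √(-16754 - 24826) = 3 - √(-41580) = 3 - 6*I*√1155 ≈ 3.0 - 203.91*I)
G(c) = 36 (G(c) = 6² = 36)
w = -432 (w = (4*(-3))*36 = -12*36 = -432)
(p - 16716)/(k(-129) + w) = ((3 - 6*I*√1155) - 16716)/((7 - 1*(-129)) - 432) = (-16713 - 6*I*√1155)/((7 + 129) - 432) = (-16713 - 6*I*√1155)/(136 - 432) = (-16713 - 6*I*√1155)/(-296) = (-16713 - 6*I*√1155)*(-1/296) = 16713/296 + 3*I*√1155/148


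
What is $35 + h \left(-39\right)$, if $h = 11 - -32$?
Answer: $-1642$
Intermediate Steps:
$h = 43$ ($h = 11 + 32 = 43$)
$35 + h \left(-39\right) = 35 + 43 \left(-39\right) = 35 - 1677 = -1642$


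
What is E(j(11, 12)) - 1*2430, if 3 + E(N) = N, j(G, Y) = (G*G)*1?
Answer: -2312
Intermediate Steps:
j(G, Y) = G**2 (j(G, Y) = G**2*1 = G**2)
E(N) = -3 + N
E(j(11, 12)) - 1*2430 = (-3 + 11**2) - 1*2430 = (-3 + 121) - 2430 = 118 - 2430 = -2312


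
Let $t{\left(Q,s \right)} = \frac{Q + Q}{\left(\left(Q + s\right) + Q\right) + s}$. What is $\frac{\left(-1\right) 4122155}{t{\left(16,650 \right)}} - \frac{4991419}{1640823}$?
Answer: $- \frac{2252321042208497}{13126584} \approx -1.7158 \cdot 10^{8}$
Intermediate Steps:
$t{\left(Q,s \right)} = \frac{2 Q}{2 Q + 2 s}$ ($t{\left(Q,s \right)} = \frac{2 Q}{\left(s + 2 Q\right) + s} = \frac{2 Q}{2 Q + 2 s}$)
$\frac{\left(-1\right) 4122155}{t{\left(16,650 \right)}} - \frac{4991419}{1640823} = \frac{\left(-1\right) 4122155}{16 \frac{1}{16 + 650}} - \frac{4991419}{1640823} = - \frac{4122155}{16 \cdot \frac{1}{666}} - \frac{4991419}{1640823} = - \frac{4122155}{\frac{8}{333}} - \frac{4991419}{1640823} = \left(-4122155\right) \frac{333}{8} - \frac{4991419}{1640823} = - \frac{1372677615}{8} - \frac{4991419}{1640823} = - \frac{2252321042208497}{13126584}$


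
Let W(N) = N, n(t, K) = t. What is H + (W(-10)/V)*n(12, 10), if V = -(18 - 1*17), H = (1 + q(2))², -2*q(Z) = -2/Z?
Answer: 489/4 ≈ 122.25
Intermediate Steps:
q(Z) = 1/Z (q(Z) = -(-1)/Z = 1/Z)
H = 9/4 (H = (1 + 1/2)² = (1 + ½)² = (3/2)² = 9/4 ≈ 2.2500)
V = -1 (V = -(18 - 17) = -1*1 = -1)
H + (W(-10)/V)*n(12, 10) = 9/4 - 10/(-1)*12 = 9/4 - 10*(-1)*12 = 9/4 + 10*12 = 9/4 + 120 = 489/4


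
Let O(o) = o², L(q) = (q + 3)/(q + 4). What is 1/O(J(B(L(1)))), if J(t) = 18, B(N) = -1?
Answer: 1/324 ≈ 0.0030864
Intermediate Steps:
L(q) = (3 + q)/(4 + q)
1/O(J(B(L(1)))) = 1/(18²) = 1/324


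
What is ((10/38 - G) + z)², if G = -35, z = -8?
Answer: 268324/361 ≈ 743.28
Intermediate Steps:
((10/38 - G) + z)² = ((10/38 - 1*(-35)) - 8)² = ((10*(1/38) + 35) - 8)² = ((5/19 + 35) - 8)² = (670/19 - 8)² = (518/19)² = 268324/361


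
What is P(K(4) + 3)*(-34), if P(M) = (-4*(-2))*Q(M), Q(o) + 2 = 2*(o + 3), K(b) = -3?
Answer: -1088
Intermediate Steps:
Q(o) = 4 + 2*o (Q(o) = -2 + 2*(o + 3) = -2 + 2*(3 + o) = -2 + (6 + 2*o) = 4 + 2*o)
P(M) = 32 + 16*M (P(M) = (-4*(-2))*(4 + 2*M) = 8*(4 + 2*M) = 32 + 16*M)
P(K(4) + 3)*(-34) = (32 + 16*(-3 + 3))*(-34) = (32 + 16*0)*(-34) = (32 + 0)*(-34) = 32*(-34) = -1088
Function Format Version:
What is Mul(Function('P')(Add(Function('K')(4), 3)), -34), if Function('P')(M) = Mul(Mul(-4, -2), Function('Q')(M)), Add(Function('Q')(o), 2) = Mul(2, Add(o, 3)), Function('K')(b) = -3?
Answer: -1088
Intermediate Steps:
Function('Q')(o) = Add(4, Mul(2, o)) (Function('Q')(o) = Add(-2, Mul(2, Add(o, 3))) = Add(-2, Mul(2, Add(3, o))) = Add(-2, Add(6, Mul(2, o))) = Add(4, Mul(2, o)))
Function('P')(M) = Add(32, Mul(16, M)) (Function('P')(M) = Mul(Mul(-4, -2), Add(4, Mul(2, M))) = Mul(8, Add(4, Mul(2, M))) = Add(32, Mul(16, M)))
Mul(Function('P')(Add(Function('K')(4), 3)), -34) = Mul(Add(32, Mul(16, Add(-3, 3))), -34) = Mul(Add(32, Mul(16, 0)), -34) = Mul(Add(32, 0), -34) = Mul(32, -34) = -1088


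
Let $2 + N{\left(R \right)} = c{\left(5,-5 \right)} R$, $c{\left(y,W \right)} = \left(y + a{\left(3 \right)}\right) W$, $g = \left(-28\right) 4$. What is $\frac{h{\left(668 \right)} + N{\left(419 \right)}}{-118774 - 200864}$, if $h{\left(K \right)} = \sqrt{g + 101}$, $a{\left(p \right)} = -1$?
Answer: $\frac{127}{4843} - \frac{i \sqrt{11}}{319638} \approx 0.026223 - 1.0376 \cdot 10^{-5} i$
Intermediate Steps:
$g = -112$
$h{\left(K \right)} = i \sqrt{11}$ ($h{\left(K \right)} = \sqrt{-112 + 101} = \sqrt{-11} = i \sqrt{11}$)
$c{\left(y,W \right)} = W \left(-1 + y\right)$ ($c{\left(y,W \right)} = \left(y - 1\right) W = \left(-1 + y\right) W = W \left(-1 + y\right)$)
$N{\left(R \right)} = -2 - 20 R$ ($N{\left(R \right)} = -2 + - 5 \left(-1 + 5\right) R = -2 + \left(-5\right) 4 R = -2 - 20 R$)
$\frac{h{\left(668 \right)} + N{\left(419 \right)}}{-118774 - 200864} = \frac{i \sqrt{11} - 8382}{-118774 - 200864} = \frac{i \sqrt{11} - 8382}{-319638} = \left(i \sqrt{11} - 8382\right) \left(- \frac{1}{319638}\right) = \left(-8382 + i \sqrt{11}\right) \left(- \frac{1}{319638}\right) = \frac{127}{4843} - \frac{i \sqrt{11}}{319638}$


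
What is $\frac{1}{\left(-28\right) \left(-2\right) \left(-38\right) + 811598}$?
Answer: $\frac{1}{809470} \approx 1.2354 \cdot 10^{-6}$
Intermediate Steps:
$\frac{1}{\left(-28\right) \left(-2\right) \left(-38\right) + 811598} = \frac{1}{56 \left(-38\right) + 811598} = \frac{1}{-2128 + 811598} = \frac{1}{809470}$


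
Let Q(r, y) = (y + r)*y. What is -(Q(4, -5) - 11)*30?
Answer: 180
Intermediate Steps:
Q(r, y) = y*(r + y) (Q(r, y) = (r + y)*y = y*(r + y))
-(Q(4, -5) - 11)*30 = -(-5*(4 - 5) - 11)*30 = -(-5*(-1) - 11)*30 = -(5 - 11)*30 = -(-6)*30 = -1*(-180) = 180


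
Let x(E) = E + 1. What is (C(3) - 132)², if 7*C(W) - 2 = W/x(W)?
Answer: 13579225/784 ≈ 17320.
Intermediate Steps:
x(E) = 1 + E
C(W) = 2/7 + W/(7*(1 + W)) (C(W) = 2/7 + (W/(1 + W))/7 = 2/7 + W/(7*(1 + W)))
(C(3) - 132)² = ((2 + 3*3)/(7*(1 + 3)) - 132)² = ((⅐)*(2 + 9)/4 - 132)² = ((⅐)*(¼)*11 - 132)² = (11/28 - 132)² = (-3685/28)² = 13579225/784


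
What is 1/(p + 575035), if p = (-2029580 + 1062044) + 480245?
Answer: 1/87744 ≈ 1.1397e-5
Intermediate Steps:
p = -487291 (p = -967536 + 480245 = -487291)
1/(p + 575035) = 1/(-487291 + 575035) = 1/87744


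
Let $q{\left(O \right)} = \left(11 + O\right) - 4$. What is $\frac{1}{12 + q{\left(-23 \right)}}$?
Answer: $- \frac{1}{4} \approx -0.25$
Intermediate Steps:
$q{\left(O \right)} = 7 + O$
$\frac{1}{12 + q{\left(-23 \right)}} = \frac{1}{12 + \left(7 - 23\right)} = \frac{1}{12 - 16} = \frac{1}{-4} = - \frac{1}{4}$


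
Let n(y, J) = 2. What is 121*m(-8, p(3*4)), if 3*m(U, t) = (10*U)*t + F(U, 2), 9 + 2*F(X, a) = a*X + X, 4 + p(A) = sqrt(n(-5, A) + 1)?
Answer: 73447/6 - 9680*sqrt(3)/3 ≈ 6652.4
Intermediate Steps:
p(A) = -4 + sqrt(3) (p(A) = -4 + sqrt(2 + 1) = -4 + sqrt(3))
F(X, a) = -9/2 + X/2 + X*a/2 (F(X, a) = -9/2 + (a*X + X)/2 = -9/2 + (X*a + X)/2 = -9/2 + (X + X*a)/2 = -9/2 + (X/2 + X*a/2) = -9/2 + X/2 + X*a/2)
m(U, t) = -3/2 + U/2 + 10*U*t/3 (m(U, t) = ((10*U)*t + (-9/2 + U/2 + (1/2)*U*2))/3 = (10*U*t + (-9/2 + U/2 + U))/3 = (10*U*t + (-9/2 + 3*U/2))/3 = (-9/2 + 3*U/2 + 10*U*t)/3 = -3/2 + U/2 + 10*U*t/3)
121*m(-8, p(3*4)) = 121*(-3/2 + (1/2)*(-8) + (10/3)*(-8)*(-4 + sqrt(3))) = 121*(-3/2 - 4 + (320/3 - 80*sqrt(3)/3)) = 121*(607/6 - 80*sqrt(3)/3) = 73447/6 - 9680*sqrt(3)/3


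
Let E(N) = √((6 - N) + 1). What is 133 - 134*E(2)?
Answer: 133 - 134*√5 ≈ -166.63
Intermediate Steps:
E(N) = √(7 - N)
133 - 134*E(2) = 133 - 134*√(7 - 1*2) = 133 - 134*√(7 - 2) = 133 - 134*√5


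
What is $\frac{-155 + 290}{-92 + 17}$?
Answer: $- \frac{9}{5} \approx -1.8$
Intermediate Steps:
$\frac{-155 + 290}{-92 + 17} = \frac{135}{-75} = 135 \left(- \frac{1}{75}\right) = - \frac{9}{5}$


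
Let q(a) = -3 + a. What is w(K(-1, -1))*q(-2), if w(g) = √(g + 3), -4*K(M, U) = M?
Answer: -5*√13/2 ≈ -9.0139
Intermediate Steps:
K(M, U) = -M/4
w(g) = √(3 + g)
w(K(-1, -1))*q(-2) = √(3 - ¼*(-1))*(-3 - 2) = √(3 + ¼)*(-5) = √(13/4)*(-5) = (√13/2)*(-5) = -5*√13/2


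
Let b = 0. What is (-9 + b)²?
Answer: 81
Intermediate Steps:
(-9 + b)² = (-9 + 0)² = (-9)² = 81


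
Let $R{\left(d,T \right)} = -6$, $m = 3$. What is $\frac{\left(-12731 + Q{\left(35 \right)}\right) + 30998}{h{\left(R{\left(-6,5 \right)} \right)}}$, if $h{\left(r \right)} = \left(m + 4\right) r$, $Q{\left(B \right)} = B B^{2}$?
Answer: $- \frac{30571}{21} \approx -1455.8$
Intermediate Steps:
$Q{\left(B \right)} = B^{3}$
$h{\left(r \right)} = 7 r$ ($h{\left(r \right)} = \left(3 + 4\right) r = 7 r$)
$\frac{\left(-12731 + Q{\left(35 \right)}\right) + 30998}{h{\left(R{\left(-6,5 \right)} \right)}} = \frac{\left(-12731 + 35^{3}\right) + 30998}{7 \left(-6\right)} = \frac{\left(-12731 + 42875\right) + 30998}{-42} = \left(30144 + 30998\right) \left(- \frac{1}{42}\right) = 61142 \left(- \frac{1}{42}\right) = - \frac{30571}{21}$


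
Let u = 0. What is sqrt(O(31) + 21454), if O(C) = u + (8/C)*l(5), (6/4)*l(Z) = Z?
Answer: sqrt(185563086)/93 ≈ 146.47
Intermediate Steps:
l(Z) = 2*Z/3
O(C) = 80/(3*C) (O(C) = 0 + (8/C)*((2/3)*5) = 0 + (8/C)*(10/3) = 0 + 80/(3*C) = 80/(3*C))
sqrt(O(31) + 21454) = sqrt((80/3)/31 + 21454) = sqrt((80/3)*(1/31) + 21454) = sqrt(80/93 + 21454) = sqrt(1995302/93) = sqrt(185563086)/93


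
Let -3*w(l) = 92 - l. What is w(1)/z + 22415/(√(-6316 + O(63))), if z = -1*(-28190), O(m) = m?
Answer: -91/84570 - 22415*I*√37/481 ≈ -0.001076 - 283.46*I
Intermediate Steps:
z = 28190
w(l) = -92/3 + l/3 (w(l) = -(92 - l)/3 = -92/3 + l/3)
w(1)/z + 22415/(√(-6316 + O(63))) = (-92/3 + (⅓)*1)/28190 + 22415/(√(-6316 + 63)) = (-92/3 + ⅓)*(1/28190) + 22415/(√(-6253)) = -91/3*1/28190 + 22415/((13*I*√37)) = -91/84570 + 22415*(-I*√37/481) = -91/84570 - 22415*I*√37/481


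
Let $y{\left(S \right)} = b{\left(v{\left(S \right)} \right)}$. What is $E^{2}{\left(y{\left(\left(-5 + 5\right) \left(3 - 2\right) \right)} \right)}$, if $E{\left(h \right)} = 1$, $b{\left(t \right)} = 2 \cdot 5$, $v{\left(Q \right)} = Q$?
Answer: $1$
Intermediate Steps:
$b{\left(t \right)} = 10$
$y{\left(S \right)} = 10$
$E^{2}{\left(y{\left(\left(-5 + 5\right) \left(3 - 2\right) \right)} \right)} = 1^{2} = 1$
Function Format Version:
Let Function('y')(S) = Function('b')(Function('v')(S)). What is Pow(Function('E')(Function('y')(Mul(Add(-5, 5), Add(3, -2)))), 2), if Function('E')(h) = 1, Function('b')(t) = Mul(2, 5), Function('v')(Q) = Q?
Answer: 1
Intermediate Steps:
Function('b')(t) = 10
Function('y')(S) = 10
Pow(Function('E')(Function('y')(Mul(Add(-5, 5), Add(3, -2)))), 2) = Pow(1, 2) = 1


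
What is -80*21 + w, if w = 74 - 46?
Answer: -1652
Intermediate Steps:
w = 28
-80*21 + w = -80*21 + 28 = -1680 + 28 = -1652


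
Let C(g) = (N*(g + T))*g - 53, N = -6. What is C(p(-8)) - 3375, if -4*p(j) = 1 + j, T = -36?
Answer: -24547/8 ≈ -3068.4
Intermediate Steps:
p(j) = -¼ - j/4 (p(j) = -(1 + j)/4 = -¼ - j/4)
C(g) = -53 + g*(216 - 6*g) (C(g) = (-6*(g - 36))*g - 53 = (-6*(-36 + g))*g - 53 = (216 - 6*g)*g - 53 = g*(216 - 6*g) - 53 = -53 + g*(216 - 6*g))
C(p(-8)) - 3375 = (-53 - 6*(-¼ - ¼*(-8))² + 216*(-¼ - ¼*(-8))) - 3375 = (-53 - 6*(-¼ + 2)² + 216*(-¼ + 2)) - 3375 = (-53 - 6*(7/4)² + 216*(7/4)) - 3375 = (-53 - 6*49/16 + 378) - 3375 = (-53 - 147/8 + 378) - 3375 = 2453/8 - 3375 = -24547/8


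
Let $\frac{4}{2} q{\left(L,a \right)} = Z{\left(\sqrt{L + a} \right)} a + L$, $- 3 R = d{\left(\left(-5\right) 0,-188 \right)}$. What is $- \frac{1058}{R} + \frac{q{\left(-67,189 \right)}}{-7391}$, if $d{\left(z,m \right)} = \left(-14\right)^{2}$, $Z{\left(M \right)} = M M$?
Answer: $\frac{5301479}{362159} \approx 14.639$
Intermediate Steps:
$Z{\left(M \right)} = M^{2}$
$d{\left(z,m \right)} = 196$
$R = - \frac{196}{3}$ ($R = \left(- \frac{1}{3}\right) 196 = - \frac{196}{3} \approx -65.333$)
$q{\left(L,a \right)} = \frac{L}{2} + \frac{a \left(L + a\right)}{2}$ ($q{\left(L,a \right)} = \frac{\left(\sqrt{L + a}\right)^{2} a + L}{2} = \frac{\left(L + a\right) a + L}{2} = \frac{a \left(L + a\right) + L}{2} = \frac{L + a \left(L + a\right)}{2} = \frac{L}{2} + \frac{a \left(L + a\right)}{2}$)
$- \frac{1058}{R} + \frac{q{\left(-67,189 \right)}}{-7391} = - \frac{1058}{- \frac{196}{3}} + \frac{\frac{1}{2} \left(-67\right) + \frac{1}{2} \cdot 189 \left(-67 + 189\right)}{-7391} = \left(-1058\right) \left(- \frac{3}{196}\right) + \left(- \frac{67}{2} + \frac{1}{2} \cdot 189 \cdot 122\right) \left(- \frac{1}{7391}\right) = \frac{1587}{98} + \left(- \frac{67}{2} + 11529\right) \left(- \frac{1}{7391}\right) = \frac{1587}{98} + \frac{22991}{2} \left(- \frac{1}{7391}\right) = \frac{1587}{98} - \frac{22991}{14782} = \frac{5301479}{362159}$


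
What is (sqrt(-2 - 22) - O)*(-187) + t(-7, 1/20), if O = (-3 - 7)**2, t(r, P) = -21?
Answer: 18679 - 374*I*sqrt(6) ≈ 18679.0 - 916.11*I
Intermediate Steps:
O = 100 (O = (-10)**2 = 100)
(sqrt(-2 - 22) - O)*(-187) + t(-7, 1/20) = (sqrt(-2 - 22) - 1*100)*(-187) - 21 = (sqrt(-24) - 100)*(-187) - 21 = (2*I*sqrt(6) - 100)*(-187) - 21 = (-100 + 2*I*sqrt(6))*(-187) - 21 = (18700 - 374*I*sqrt(6)) - 21 = 18679 - 374*I*sqrt(6)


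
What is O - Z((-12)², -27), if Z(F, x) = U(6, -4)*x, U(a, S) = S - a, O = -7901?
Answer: -8171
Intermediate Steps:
Z(F, x) = -10*x (Z(F, x) = (-4 - 1*6)*x = (-4 - 6)*x = -10*x)
O - Z((-12)², -27) = -7901 - (-10)*(-27) = -7901 - 1*270 = -7901 - 270 = -8171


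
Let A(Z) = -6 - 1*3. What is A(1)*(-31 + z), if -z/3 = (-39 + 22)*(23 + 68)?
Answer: -41490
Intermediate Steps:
z = 4641 (z = -3*(-39 + 22)*(23 + 68) = -(-51)*91 = -3*(-1547) = 4641)
A(Z) = -9 (A(Z) = -6 - 3 = -9)
A(1)*(-31 + z) = -9*(-31 + 4641) = -9*4610 = -41490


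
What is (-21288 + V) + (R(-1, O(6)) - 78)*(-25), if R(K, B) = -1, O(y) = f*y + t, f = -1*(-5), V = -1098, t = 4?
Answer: -20411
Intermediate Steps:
f = 5
O(y) = 4 + 5*y (O(y) = 5*y + 4 = 4 + 5*y)
(-21288 + V) + (R(-1, O(6)) - 78)*(-25) = (-21288 - 1098) + (-1 - 78)*(-25) = -22386 - 79*(-25) = -22386 + 1975 = -20411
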